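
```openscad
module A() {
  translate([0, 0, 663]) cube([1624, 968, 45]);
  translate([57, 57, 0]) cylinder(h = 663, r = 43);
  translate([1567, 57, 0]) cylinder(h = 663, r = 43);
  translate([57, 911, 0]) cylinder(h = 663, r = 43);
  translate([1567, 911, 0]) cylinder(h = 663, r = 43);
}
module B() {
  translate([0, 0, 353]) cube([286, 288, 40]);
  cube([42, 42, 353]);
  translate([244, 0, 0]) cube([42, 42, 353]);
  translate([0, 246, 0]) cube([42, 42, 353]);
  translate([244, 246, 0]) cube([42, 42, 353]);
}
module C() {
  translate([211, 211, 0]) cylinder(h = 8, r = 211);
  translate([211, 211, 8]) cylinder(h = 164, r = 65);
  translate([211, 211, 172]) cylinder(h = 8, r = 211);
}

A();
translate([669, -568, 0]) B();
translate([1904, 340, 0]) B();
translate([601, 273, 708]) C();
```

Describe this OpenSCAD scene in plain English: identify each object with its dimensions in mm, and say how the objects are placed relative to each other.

A is a table: top 1624 mm (x) × 968 mm (y), 45 mm thick, upper face at z = 708 mm, on four round legs of 86 mm diameter, each leg's bounding box inset 14 mm from the nearest pair of top edges, running from z = 0 to the bottom of the top.

B is a four-legged stool. The seat is 286×288 mm, 40 mm thick, top at z = 393 mm. It stands on four square legs, each 42×42 mm in cross-section, from z = 0 to the seat underside, each flush with a corner of the seat.

C is a spool: two coaxial disc flanges of radius 211 mm and thickness 8 mm, joined by a core cylinder of radius 65 mm and height 164 mm. The lower flange rests on z = 0 and the three cylinders share a vertical axis.

Two stools sit around the table at the −y, +x sides. The spool is on top of the table, centred.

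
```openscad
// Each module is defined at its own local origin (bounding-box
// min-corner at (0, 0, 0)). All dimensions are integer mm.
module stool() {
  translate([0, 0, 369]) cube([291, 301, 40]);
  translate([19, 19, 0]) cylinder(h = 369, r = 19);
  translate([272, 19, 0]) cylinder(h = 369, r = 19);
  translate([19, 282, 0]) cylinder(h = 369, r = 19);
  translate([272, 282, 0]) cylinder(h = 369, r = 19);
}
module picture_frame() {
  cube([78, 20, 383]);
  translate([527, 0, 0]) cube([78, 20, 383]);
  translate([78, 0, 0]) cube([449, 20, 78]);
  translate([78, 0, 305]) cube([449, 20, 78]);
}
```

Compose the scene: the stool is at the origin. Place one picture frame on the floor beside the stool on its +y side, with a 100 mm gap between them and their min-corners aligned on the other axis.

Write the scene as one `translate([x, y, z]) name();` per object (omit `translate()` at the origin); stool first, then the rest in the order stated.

stool();
translate([0, 401, 0]) picture_frame();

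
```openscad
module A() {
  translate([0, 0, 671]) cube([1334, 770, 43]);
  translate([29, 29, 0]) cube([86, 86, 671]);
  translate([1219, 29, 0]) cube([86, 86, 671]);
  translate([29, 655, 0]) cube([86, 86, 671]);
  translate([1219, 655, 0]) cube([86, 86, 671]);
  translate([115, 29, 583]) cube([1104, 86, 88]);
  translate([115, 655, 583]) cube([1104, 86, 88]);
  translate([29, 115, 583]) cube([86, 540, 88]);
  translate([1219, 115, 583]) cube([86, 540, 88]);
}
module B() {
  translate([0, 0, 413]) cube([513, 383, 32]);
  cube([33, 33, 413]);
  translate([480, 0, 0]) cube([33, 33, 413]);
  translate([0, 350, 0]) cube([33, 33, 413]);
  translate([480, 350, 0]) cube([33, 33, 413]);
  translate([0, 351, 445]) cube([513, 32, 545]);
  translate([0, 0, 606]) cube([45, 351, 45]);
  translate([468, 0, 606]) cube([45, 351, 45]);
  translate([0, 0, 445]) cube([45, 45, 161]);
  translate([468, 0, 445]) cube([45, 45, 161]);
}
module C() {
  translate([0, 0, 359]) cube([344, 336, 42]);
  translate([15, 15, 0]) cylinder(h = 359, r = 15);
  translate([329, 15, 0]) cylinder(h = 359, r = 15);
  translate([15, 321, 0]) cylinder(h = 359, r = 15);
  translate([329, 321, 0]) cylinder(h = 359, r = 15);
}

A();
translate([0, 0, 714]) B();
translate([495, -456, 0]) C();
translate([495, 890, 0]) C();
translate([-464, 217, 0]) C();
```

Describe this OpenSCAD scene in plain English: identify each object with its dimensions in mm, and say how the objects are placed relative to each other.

A is a rectangular dining table. The top is 1334×770×43 mm with its upper surface at z = 714 mm. It stands on four 86×86 mm square legs, each inset 29 mm from the nearest pair of top edges, running from the floor to the underside of the top. Four apron rails, 86 mm thick and 88 mm tall, run between adjacent legs with their top edges flush with the underside of the top and their outer faces flush with the legs' outer faces.

B is a chair: 513×383 mm seat, 32 mm thick, top at z = 445 mm, on four 33 mm square corner legs flush with the seat edges. A 32 mm thick backrest slab spans the full seat width, extending 545 mm above the seat top, its back face flush with the seat's +y edge. Two armrests of 45×45 mm section run along each side from the seat's front edge to the front of the backrest, top faces 206 mm above the seat top and outer faces flush with the seat's x-edges; a 45×45 mm post under the front of each armrest stands on the seat at the front corner.

C is a four-legged stool. The seat is 344×336 mm, 42 mm thick, top at z = 401 mm. It stands on four round legs, each 30 mm in diameter, from z = 0 to the seat underside, each leg's axis is inset half a diameter from the nearest pair of seat edges (so the leg's bounding box is flush with the corner).

The chair is on top of the table. Three stools sit around the table at the −y, +y, −x sides.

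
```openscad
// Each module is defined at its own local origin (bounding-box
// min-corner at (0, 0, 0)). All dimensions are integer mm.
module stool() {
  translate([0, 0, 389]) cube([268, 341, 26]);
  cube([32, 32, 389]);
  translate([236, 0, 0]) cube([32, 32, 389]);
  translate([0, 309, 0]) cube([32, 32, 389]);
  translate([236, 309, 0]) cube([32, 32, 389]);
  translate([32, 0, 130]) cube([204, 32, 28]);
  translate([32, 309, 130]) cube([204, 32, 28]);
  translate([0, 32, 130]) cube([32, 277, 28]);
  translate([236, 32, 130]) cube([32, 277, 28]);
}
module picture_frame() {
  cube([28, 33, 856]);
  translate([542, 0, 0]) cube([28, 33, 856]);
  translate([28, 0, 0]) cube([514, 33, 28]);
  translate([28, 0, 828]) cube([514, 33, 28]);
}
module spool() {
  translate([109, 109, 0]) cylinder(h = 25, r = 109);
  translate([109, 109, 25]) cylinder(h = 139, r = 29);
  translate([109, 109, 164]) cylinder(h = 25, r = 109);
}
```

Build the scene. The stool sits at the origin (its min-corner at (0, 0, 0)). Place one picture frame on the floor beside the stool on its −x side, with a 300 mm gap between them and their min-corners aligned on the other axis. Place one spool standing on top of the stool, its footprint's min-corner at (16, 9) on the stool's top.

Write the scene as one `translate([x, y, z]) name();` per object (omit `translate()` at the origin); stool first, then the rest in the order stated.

stool();
translate([-870, 0, 0]) picture_frame();
translate([16, 9, 415]) spool();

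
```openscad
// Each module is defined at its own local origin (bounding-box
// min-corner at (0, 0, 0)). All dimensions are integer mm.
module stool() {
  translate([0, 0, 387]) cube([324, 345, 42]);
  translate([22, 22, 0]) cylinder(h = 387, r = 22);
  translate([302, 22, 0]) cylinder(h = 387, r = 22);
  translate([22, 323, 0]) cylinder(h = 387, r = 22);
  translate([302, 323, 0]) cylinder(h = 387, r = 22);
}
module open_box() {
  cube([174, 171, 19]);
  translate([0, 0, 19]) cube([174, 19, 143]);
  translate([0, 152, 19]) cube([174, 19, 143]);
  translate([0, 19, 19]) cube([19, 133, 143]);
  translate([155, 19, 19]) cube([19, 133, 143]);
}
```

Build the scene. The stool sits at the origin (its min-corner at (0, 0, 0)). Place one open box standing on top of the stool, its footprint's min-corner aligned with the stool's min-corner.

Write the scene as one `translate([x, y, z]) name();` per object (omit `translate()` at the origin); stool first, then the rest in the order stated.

stool();
translate([0, 0, 429]) open_box();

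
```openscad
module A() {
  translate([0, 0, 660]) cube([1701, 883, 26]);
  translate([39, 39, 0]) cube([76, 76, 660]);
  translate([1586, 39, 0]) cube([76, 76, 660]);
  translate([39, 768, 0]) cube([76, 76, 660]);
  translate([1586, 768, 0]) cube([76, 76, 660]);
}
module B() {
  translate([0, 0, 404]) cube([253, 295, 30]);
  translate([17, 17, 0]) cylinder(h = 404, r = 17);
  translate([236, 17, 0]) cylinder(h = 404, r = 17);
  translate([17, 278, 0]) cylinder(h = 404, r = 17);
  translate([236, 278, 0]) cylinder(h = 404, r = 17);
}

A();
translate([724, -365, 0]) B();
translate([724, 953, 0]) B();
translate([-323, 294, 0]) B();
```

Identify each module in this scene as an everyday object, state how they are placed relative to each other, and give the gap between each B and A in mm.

A is a table. B is a stool. Three stools sit around the table at the −y, +y, −x sides. The gap between each stool and the table is 70 mm.

Each stool's nearest face is 70 mm from the table's bounding box.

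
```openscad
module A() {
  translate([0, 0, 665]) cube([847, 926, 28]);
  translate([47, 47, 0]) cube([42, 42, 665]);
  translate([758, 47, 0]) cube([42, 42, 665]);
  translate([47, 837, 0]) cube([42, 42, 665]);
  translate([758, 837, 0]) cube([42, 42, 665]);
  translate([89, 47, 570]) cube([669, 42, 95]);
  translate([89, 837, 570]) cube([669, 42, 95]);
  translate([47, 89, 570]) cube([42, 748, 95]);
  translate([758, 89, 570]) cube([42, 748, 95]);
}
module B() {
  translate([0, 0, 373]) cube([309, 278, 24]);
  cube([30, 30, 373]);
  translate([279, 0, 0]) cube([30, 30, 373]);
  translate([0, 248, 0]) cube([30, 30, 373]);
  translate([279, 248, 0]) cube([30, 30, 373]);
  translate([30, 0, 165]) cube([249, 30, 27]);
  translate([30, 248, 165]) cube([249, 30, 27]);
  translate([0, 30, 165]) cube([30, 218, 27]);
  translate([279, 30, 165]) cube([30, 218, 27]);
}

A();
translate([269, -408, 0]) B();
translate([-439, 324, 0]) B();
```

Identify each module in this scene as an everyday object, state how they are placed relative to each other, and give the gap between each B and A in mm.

Each stool's nearest face is 130 mm from the table's bounding box.

A is a table. B is a stool. Two stools sit around the table at the −y, −x sides. The gap between each stool and the table is 130 mm.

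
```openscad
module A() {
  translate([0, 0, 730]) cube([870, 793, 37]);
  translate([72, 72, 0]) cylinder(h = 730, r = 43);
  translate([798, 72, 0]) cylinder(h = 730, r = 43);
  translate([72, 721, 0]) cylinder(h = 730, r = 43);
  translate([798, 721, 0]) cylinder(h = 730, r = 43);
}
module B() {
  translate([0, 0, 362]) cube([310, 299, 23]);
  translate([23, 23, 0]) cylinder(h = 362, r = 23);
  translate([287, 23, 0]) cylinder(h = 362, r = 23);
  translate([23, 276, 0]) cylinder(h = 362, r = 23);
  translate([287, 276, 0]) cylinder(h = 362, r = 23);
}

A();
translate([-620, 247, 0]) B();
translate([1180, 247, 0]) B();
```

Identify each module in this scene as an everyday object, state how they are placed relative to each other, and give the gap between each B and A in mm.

Each stool's nearest face is 310 mm from the table's bounding box.

A is a table. B is a stool. Two stools sit around the table at the −x, +x sides. The gap between each stool and the table is 310 mm.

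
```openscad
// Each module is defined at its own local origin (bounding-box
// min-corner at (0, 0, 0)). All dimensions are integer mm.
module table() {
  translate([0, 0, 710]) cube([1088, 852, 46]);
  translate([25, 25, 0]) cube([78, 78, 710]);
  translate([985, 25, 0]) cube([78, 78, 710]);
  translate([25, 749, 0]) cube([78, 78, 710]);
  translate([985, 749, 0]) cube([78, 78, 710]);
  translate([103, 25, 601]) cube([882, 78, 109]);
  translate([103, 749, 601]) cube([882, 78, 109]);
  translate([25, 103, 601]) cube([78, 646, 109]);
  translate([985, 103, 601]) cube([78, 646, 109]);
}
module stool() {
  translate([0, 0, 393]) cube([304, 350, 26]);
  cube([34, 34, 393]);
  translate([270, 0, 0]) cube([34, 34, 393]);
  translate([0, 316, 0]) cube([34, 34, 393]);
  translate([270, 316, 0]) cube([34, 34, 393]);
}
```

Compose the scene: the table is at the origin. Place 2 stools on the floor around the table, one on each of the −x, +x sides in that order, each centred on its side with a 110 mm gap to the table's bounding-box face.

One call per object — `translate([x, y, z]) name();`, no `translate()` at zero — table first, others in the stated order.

table();
translate([-414, 251, 0]) stool();
translate([1198, 251, 0]) stool();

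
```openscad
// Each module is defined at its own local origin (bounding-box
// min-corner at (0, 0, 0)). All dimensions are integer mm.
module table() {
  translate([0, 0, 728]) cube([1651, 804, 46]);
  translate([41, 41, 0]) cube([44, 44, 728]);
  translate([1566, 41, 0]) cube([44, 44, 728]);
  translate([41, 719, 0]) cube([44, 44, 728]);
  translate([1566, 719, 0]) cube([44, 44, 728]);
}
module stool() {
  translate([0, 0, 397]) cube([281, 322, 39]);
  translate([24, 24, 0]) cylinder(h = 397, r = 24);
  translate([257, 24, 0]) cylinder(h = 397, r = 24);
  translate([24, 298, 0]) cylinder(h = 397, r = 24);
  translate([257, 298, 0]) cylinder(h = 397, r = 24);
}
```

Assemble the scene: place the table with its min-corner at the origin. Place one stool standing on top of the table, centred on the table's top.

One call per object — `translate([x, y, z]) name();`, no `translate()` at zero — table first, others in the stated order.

table();
translate([685, 241, 774]) stool();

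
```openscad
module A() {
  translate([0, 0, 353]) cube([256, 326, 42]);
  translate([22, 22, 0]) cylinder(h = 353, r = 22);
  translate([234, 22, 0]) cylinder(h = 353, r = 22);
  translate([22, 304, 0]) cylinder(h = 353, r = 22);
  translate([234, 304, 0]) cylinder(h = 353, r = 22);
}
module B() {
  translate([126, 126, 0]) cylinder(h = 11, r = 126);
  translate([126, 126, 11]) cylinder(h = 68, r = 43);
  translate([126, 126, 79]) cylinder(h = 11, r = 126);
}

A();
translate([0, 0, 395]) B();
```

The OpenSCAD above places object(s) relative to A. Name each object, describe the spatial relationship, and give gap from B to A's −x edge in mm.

A is a stool. B is a spool. The spool is on top of the stool. The gap from the spool to the stool's −x edge is 0 mm.

The spool's min-x is at 0; the stool's min-x is 0; gap = 0 mm.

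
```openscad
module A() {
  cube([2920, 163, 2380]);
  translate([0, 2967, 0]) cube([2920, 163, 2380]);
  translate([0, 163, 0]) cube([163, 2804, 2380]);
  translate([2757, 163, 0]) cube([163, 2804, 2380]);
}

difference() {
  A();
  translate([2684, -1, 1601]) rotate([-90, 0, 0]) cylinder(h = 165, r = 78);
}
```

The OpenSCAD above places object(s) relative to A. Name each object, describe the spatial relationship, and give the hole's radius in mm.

A is a house frame. The house frame has a circular hole through its front wall. The hole's radius is 78 mm.

The subtracted cylinder has r = 78 mm.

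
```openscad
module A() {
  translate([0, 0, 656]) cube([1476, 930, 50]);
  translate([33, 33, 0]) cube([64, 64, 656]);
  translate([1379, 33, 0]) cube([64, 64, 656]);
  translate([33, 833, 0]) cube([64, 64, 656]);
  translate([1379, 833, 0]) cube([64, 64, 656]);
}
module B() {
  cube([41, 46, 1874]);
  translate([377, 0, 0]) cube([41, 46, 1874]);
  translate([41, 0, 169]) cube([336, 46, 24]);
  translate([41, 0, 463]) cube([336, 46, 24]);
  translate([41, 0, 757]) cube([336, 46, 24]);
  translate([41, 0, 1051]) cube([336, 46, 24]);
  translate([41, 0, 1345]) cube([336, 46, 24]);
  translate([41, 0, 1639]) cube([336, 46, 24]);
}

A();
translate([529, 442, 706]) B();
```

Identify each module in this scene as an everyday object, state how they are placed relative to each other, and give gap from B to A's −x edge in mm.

A is a table. B is a ladder. The ladder is on top of the table, centred. The gap from the ladder to the table's −x edge is 529 mm.

The ladder's min-x is at 529; the table's min-x is 0; gap = 529 mm.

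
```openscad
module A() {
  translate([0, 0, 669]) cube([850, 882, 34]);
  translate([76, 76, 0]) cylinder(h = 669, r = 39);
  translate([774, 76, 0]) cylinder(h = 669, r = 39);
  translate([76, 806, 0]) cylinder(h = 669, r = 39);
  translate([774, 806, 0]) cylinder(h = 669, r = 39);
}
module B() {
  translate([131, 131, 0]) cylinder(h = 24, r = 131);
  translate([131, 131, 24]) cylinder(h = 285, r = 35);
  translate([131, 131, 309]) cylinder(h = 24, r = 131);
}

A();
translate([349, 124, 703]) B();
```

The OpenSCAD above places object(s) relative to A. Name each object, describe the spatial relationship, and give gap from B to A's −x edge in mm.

A is a table. B is a spool. The spool is on top of the table. The gap from the spool to the table's −x edge is 349 mm.

The spool's min-x is at 349; the table's min-x is 0; gap = 349 mm.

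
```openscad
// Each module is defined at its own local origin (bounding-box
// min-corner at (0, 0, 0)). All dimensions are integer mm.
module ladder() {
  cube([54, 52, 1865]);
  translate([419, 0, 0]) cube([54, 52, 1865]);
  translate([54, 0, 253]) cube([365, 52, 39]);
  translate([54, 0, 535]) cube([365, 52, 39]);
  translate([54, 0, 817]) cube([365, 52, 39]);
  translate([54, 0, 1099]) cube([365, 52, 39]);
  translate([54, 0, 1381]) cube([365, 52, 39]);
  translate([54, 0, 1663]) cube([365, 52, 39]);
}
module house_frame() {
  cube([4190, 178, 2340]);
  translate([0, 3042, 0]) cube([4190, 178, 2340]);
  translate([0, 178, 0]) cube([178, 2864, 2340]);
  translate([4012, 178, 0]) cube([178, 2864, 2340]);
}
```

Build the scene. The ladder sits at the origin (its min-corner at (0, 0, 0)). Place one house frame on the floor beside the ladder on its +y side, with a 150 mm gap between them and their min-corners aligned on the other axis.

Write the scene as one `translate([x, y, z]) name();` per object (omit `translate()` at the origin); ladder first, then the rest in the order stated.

ladder();
translate([0, 202, 0]) house_frame();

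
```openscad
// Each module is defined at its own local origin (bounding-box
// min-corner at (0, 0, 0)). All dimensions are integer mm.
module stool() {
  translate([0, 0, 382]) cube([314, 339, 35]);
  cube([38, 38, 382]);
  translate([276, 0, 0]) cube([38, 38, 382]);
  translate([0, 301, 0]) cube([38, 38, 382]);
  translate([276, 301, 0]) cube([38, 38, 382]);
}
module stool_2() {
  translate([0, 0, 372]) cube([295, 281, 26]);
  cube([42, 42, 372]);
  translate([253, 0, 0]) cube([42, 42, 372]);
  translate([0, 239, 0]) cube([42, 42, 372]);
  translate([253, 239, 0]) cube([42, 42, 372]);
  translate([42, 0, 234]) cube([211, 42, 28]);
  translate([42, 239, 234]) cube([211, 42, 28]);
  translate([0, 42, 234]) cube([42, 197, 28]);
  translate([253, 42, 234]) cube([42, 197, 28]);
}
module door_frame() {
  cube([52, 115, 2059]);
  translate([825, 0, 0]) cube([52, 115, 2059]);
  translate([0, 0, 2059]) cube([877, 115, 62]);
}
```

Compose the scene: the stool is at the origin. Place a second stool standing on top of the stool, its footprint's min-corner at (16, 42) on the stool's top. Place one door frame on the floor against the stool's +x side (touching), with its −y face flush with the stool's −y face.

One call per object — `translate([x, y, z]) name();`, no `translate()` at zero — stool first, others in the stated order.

stool();
translate([16, 42, 417]) stool_2();
translate([314, 0, 0]) door_frame();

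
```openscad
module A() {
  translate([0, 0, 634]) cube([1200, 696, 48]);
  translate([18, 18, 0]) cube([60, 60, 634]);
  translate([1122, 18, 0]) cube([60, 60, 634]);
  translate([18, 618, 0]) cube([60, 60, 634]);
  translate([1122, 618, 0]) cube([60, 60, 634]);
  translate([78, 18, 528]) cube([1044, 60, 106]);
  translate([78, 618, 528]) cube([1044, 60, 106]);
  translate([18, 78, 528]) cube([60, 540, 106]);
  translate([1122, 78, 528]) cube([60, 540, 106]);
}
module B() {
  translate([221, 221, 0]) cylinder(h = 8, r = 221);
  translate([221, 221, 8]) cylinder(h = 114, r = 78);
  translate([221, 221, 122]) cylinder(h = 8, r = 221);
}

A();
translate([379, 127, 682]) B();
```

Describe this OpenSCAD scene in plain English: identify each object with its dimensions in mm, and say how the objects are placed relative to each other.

A is a rectangular dining table. The top is 1200×696×48 mm with its upper surface at z = 682 mm. It stands on four 60×60 mm square legs, each inset 18 mm from the nearest pair of top edges, running from the floor to the underside of the top. Four apron rails, 60 mm thick and 106 mm tall, run between adjacent legs with their top edges flush with the underside of the top and their outer faces flush with the legs' outer faces.

B is a spool: two coaxial disc flanges of radius 221 mm and thickness 8 mm, joined by a core cylinder of radius 78 mm and height 114 mm. The lower flange rests on z = 0 and the three cylinders share a vertical axis.

The spool is on top of the table, centred.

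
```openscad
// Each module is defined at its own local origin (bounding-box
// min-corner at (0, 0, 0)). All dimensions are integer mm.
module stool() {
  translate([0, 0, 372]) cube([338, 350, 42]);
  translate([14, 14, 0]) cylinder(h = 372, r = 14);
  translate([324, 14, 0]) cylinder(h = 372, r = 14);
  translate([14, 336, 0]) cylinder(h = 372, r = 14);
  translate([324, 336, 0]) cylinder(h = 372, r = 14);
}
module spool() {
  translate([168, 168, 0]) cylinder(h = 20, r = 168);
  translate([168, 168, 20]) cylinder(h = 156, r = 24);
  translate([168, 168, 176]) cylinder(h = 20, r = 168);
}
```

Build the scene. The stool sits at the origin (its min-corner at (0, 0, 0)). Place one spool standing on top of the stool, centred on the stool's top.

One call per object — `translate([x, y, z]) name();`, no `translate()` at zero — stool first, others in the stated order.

stool();
translate([1, 7, 414]) spool();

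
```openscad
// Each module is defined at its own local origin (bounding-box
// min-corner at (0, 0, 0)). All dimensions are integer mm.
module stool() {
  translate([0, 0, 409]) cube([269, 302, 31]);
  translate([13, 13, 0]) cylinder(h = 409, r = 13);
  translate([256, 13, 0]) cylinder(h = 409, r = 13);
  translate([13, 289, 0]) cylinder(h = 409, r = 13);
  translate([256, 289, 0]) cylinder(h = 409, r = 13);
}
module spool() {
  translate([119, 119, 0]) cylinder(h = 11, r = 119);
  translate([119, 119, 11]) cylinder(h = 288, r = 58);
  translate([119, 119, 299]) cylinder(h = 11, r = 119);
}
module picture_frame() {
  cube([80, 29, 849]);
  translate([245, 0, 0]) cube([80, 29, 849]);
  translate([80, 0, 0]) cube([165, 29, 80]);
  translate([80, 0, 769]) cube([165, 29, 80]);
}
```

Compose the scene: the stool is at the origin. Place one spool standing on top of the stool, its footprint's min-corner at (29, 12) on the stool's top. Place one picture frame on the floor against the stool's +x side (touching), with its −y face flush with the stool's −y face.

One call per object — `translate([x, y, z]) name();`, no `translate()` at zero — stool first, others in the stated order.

stool();
translate([29, 12, 440]) spool();
translate([269, 0, 0]) picture_frame();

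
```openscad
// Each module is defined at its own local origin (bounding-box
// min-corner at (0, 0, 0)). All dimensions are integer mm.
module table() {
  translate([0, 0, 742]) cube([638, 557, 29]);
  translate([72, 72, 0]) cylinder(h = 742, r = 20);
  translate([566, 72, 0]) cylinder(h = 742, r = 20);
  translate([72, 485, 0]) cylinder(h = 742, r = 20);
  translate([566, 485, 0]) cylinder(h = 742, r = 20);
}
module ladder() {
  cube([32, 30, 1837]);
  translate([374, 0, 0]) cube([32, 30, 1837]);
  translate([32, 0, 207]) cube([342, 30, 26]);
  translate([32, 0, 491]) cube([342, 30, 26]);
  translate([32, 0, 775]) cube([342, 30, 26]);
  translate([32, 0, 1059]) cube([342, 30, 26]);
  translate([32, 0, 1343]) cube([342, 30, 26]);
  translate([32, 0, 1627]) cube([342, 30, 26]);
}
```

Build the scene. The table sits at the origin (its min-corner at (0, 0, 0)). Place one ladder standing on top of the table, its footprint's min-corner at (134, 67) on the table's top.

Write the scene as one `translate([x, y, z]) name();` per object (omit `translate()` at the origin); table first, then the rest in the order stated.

table();
translate([134, 67, 771]) ladder();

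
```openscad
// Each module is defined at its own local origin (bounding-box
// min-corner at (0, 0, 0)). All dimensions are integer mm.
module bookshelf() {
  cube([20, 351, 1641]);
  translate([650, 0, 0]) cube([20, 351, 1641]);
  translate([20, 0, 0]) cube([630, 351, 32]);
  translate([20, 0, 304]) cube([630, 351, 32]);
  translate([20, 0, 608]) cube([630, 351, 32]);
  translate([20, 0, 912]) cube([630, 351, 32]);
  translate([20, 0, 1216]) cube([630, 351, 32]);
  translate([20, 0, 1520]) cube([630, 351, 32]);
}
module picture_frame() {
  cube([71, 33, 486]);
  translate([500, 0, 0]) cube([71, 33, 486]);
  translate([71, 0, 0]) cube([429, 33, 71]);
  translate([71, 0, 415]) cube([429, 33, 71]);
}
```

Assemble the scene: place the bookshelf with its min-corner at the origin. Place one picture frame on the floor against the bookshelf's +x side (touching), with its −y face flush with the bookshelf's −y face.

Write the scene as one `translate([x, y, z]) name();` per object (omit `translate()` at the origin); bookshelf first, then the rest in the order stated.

bookshelf();
translate([670, 0, 0]) picture_frame();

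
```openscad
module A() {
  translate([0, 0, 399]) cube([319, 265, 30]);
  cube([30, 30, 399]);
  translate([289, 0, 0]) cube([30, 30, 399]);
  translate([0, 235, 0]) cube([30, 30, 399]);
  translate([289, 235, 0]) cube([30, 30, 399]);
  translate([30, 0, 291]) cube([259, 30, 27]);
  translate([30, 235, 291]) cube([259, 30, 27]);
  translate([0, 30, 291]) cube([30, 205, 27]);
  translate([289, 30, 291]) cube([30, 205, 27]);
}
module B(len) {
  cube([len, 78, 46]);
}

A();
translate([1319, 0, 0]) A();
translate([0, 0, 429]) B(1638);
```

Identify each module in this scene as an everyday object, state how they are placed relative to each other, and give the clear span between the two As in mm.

A is a stool. B is a beam. A beam spans the tops of two stools. The clear span between the two stools is 1000 mm.

Second stool starts at x = 1319; first ends at x = 319; clear span = 1319 − 319 = 1000 mm.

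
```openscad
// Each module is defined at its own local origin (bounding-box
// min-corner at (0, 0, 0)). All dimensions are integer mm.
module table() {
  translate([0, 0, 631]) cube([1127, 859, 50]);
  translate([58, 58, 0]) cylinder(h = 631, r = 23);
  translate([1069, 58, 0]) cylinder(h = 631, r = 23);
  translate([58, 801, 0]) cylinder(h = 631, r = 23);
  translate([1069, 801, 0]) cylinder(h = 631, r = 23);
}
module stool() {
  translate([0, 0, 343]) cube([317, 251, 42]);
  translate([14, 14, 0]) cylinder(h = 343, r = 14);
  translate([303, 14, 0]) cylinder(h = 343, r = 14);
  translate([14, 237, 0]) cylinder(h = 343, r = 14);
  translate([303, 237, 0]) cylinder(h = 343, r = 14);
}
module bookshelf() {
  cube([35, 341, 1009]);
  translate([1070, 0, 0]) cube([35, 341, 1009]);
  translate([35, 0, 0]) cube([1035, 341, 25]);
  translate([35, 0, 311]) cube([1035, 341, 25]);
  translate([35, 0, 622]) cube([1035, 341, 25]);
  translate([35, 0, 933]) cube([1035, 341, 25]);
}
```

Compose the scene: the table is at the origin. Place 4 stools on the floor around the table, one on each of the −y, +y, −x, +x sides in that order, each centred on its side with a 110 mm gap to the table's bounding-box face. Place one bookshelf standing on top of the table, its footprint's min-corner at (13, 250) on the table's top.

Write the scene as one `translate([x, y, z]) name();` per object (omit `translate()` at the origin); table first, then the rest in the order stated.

table();
translate([405, -361, 0]) stool();
translate([405, 969, 0]) stool();
translate([-427, 304, 0]) stool();
translate([1237, 304, 0]) stool();
translate([13, 250, 681]) bookshelf();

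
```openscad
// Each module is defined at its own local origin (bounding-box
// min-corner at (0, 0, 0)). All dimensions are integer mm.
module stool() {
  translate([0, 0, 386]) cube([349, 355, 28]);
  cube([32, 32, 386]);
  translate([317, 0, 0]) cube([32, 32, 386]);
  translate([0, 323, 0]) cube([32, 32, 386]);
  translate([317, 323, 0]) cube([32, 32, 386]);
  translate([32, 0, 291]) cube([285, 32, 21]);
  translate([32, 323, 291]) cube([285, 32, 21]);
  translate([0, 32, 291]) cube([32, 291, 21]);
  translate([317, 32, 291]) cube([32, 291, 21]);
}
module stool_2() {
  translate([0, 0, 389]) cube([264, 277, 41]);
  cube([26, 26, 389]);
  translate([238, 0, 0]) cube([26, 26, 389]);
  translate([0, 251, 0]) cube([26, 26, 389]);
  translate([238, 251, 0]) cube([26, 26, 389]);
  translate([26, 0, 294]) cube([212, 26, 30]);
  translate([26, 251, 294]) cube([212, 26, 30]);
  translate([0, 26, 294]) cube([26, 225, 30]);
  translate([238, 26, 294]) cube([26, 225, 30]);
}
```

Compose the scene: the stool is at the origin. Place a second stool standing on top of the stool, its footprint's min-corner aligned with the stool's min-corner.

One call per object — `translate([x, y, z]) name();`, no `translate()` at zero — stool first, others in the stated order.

stool();
translate([0, 0, 414]) stool_2();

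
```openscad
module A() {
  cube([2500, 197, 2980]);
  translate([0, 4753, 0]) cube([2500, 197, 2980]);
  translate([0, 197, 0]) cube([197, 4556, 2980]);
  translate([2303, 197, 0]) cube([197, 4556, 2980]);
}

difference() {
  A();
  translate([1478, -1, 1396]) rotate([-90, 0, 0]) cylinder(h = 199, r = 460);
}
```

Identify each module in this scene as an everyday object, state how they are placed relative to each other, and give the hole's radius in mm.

A is a house frame. The house frame has a circular hole through its front wall. The hole's radius is 460 mm.

The subtracted cylinder has r = 460 mm.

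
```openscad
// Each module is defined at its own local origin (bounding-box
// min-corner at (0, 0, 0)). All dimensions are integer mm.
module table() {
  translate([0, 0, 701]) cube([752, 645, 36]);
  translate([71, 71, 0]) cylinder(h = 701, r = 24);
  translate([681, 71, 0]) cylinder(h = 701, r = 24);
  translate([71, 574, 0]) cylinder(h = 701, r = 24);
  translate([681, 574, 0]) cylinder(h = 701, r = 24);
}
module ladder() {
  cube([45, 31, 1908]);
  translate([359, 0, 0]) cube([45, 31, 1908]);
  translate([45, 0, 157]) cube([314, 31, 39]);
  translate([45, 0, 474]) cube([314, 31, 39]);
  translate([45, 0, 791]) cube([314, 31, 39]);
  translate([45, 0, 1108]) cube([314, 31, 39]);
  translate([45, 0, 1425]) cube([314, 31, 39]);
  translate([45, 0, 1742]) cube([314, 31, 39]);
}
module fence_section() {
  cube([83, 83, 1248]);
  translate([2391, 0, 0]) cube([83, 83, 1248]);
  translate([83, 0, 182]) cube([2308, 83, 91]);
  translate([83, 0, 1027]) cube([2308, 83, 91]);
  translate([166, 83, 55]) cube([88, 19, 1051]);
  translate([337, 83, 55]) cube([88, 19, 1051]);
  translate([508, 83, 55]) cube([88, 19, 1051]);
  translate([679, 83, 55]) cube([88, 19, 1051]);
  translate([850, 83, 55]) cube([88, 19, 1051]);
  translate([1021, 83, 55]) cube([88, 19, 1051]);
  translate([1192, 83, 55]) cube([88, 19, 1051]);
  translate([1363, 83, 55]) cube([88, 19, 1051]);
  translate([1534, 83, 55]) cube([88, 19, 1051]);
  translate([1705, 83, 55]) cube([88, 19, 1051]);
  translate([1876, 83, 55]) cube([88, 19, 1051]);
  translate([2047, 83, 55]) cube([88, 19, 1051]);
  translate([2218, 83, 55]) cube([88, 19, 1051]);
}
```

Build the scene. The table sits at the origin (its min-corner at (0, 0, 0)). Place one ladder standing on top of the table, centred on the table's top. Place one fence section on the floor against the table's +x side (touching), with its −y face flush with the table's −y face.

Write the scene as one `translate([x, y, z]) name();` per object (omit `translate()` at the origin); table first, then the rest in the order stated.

table();
translate([174, 307, 737]) ladder();
translate([752, 0, 0]) fence_section();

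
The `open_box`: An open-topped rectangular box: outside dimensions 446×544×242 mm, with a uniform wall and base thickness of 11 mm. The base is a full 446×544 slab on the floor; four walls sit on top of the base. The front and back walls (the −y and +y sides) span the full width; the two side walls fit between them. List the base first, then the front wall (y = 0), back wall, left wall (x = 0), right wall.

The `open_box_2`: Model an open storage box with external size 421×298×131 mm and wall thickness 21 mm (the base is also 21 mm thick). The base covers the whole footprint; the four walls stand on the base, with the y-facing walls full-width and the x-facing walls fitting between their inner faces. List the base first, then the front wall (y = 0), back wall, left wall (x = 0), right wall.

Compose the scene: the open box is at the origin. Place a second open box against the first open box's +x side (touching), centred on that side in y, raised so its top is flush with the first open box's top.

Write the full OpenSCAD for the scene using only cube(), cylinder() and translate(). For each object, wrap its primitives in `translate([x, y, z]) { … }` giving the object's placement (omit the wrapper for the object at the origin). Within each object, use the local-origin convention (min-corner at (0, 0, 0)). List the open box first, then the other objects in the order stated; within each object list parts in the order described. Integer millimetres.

cube([446, 544, 11]);
translate([0, 0, 11]) cube([446, 11, 231]);
translate([0, 533, 11]) cube([446, 11, 231]);
translate([0, 11, 11]) cube([11, 522, 231]);
translate([435, 11, 11]) cube([11, 522, 231]);
translate([446, 123, 111]) {
  cube([421, 298, 21]);
  translate([0, 0, 21]) cube([421, 21, 110]);
  translate([0, 277, 21]) cube([421, 21, 110]);
  translate([0, 21, 21]) cube([21, 256, 110]);
  translate([400, 21, 21]) cube([21, 256, 110]);
}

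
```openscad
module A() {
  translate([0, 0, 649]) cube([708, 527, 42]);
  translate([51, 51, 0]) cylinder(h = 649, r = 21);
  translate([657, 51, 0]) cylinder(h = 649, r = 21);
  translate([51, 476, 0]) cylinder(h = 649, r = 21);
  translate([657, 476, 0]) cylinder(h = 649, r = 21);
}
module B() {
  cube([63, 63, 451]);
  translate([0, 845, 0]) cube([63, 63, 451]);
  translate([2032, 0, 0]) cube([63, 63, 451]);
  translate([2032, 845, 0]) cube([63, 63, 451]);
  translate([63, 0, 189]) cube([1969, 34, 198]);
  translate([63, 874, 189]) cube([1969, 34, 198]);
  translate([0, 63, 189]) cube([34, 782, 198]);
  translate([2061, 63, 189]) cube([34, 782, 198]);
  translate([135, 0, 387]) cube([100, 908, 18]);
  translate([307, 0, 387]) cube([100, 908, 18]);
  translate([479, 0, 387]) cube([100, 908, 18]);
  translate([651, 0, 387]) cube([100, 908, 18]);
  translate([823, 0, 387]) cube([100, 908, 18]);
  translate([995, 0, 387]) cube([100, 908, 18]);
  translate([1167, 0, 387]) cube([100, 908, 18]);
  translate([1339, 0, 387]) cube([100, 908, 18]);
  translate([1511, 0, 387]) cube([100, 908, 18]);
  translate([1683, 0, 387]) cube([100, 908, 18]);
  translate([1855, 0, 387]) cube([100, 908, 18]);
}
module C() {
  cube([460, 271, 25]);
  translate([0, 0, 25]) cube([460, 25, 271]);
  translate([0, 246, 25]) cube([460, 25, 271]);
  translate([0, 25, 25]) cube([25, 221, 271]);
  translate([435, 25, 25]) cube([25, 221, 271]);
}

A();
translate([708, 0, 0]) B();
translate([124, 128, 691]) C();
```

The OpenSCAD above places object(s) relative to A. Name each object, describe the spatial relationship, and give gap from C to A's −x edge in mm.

The open box's min-x is at 124; the table's min-x is 0; gap = 124 mm.

A is a table. B is a bed frame. C is an open box. The bed frame is against the table's +x side, with their −y faces flush. The open box is on top of the table, centred. The gap from the open box to the table's −x edge is 124 mm.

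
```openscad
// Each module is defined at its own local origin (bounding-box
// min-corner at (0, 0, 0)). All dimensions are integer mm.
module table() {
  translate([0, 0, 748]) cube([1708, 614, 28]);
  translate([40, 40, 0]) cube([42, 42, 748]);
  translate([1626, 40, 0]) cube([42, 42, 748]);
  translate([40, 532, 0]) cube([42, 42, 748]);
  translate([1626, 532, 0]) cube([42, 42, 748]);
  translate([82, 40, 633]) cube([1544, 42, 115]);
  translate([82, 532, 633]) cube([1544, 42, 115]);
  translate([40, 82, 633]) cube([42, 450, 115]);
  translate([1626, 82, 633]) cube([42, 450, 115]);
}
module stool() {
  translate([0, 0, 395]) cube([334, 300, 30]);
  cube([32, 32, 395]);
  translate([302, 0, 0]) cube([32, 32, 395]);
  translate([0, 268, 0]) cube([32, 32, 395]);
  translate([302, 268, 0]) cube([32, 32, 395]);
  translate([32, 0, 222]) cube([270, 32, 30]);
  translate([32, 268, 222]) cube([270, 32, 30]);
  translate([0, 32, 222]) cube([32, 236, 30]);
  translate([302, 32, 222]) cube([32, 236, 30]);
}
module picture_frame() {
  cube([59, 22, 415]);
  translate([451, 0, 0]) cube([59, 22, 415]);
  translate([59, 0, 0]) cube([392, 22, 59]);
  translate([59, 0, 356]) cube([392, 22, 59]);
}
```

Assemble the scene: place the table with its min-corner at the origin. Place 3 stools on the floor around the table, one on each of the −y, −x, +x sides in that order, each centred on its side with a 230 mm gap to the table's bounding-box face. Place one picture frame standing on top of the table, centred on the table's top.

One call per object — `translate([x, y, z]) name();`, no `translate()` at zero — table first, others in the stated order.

table();
translate([687, -530, 0]) stool();
translate([-564, 157, 0]) stool();
translate([1938, 157, 0]) stool();
translate([599, 296, 776]) picture_frame();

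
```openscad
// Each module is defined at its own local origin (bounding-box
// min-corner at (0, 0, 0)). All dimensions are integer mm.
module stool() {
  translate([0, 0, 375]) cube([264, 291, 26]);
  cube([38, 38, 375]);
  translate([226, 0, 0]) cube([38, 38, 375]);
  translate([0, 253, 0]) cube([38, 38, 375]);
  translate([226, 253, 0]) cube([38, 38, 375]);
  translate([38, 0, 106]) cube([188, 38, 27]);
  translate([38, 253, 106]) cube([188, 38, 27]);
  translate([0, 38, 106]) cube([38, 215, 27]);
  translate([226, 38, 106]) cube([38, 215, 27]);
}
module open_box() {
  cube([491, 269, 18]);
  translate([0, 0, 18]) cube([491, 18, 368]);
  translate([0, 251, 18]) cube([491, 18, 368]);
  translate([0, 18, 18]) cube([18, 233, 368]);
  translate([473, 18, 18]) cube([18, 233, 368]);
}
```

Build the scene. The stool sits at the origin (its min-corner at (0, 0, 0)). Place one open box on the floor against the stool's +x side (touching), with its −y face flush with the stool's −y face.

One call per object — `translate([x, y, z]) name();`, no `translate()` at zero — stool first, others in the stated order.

stool();
translate([264, 0, 0]) open_box();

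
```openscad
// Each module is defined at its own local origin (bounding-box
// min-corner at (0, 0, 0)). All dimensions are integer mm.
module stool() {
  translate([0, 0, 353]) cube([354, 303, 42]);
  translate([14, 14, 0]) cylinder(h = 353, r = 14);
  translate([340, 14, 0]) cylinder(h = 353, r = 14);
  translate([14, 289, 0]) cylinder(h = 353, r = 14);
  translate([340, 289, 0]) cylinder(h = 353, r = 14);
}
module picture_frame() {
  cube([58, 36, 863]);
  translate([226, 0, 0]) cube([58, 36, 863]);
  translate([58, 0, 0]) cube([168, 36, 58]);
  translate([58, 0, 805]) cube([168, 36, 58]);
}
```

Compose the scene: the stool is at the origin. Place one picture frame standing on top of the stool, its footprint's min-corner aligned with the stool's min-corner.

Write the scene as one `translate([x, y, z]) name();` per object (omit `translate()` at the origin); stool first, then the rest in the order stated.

stool();
translate([0, 0, 395]) picture_frame();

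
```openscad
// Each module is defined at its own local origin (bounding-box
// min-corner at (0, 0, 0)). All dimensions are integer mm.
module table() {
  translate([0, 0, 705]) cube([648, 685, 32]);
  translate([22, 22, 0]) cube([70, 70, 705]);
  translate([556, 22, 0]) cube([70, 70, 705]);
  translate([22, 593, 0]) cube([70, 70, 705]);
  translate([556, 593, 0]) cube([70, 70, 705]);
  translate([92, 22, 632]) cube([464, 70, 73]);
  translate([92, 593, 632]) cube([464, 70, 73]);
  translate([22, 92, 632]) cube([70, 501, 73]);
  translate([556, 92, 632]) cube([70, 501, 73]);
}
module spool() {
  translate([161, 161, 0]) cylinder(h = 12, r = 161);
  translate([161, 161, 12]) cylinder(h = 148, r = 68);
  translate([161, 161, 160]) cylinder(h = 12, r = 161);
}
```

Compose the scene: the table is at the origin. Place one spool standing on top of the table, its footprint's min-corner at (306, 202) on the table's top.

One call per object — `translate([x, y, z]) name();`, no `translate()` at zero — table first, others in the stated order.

table();
translate([306, 202, 737]) spool();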